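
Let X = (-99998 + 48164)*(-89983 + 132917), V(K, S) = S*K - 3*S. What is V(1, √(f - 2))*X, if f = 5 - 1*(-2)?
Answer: 4450881912*√5 ≈ 9.9525e+9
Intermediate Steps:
f = 7 (f = 5 + 2 = 7)
V(K, S) = -3*S + K*S (V(K, S) = K*S - 3*S = -3*S + K*S)
X = -2225440956 (X = -51834*42934 = -2225440956)
V(1, √(f - 2))*X = (√(7 - 2)*(-3 + 1))*(-2225440956) = (√5*(-2))*(-2225440956) = -2*√5*(-2225440956) = 4450881912*√5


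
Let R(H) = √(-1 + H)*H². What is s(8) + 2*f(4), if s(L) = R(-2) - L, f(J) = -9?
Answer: -26 + 4*I*√3 ≈ -26.0 + 6.9282*I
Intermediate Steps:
R(H) = H²*√(-1 + H)
s(L) = -L + 4*I*√3 (s(L) = (-2)²*√(-1 - 2) - L = 4*√(-3) - L = 4*(I*√3) - L = 4*I*√3 - L = -L + 4*I*√3)
s(8) + 2*f(4) = (-1*8 + 4*I*√3) + 2*(-9) = (-8 + 4*I*√3) - 18 = -26 + 4*I*√3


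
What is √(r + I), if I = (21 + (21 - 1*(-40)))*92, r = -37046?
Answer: 3*I*√3278 ≈ 171.76*I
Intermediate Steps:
I = 7544 (I = (21 + (21 + 40))*92 = (21 + 61)*92 = 82*92 = 7544)
√(r + I) = √(-37046 + 7544) = √(-29502) = 3*I*√3278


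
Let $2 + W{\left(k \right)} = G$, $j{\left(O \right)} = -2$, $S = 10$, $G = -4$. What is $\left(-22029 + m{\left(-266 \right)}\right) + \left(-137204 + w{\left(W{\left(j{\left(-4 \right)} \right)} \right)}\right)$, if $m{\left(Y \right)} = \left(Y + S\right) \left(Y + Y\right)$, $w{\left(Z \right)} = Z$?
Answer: $-23047$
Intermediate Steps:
$W{\left(k \right)} = -6$ ($W{\left(k \right)} = -2 - 4 = -6$)
$m{\left(Y \right)} = 2 Y \left(10 + Y\right)$ ($m{\left(Y \right)} = \left(Y + 10\right) \left(Y + Y\right) = \left(10 + Y\right) 2 Y = 2 Y \left(10 + Y\right)$)
$\left(-22029 + m{\left(-266 \right)}\right) + \left(-137204 + w{\left(W{\left(j{\left(-4 \right)} \right)} \right)}\right) = \left(-22029 + 2 \left(-266\right) \left(10 - 266\right)\right) - 137210 = \left(-22029 + 2 \left(-266\right) \left(-256\right)\right) - 137210 = \left(-22029 + 136192\right) - 137210 = 114163 - 137210 = -23047$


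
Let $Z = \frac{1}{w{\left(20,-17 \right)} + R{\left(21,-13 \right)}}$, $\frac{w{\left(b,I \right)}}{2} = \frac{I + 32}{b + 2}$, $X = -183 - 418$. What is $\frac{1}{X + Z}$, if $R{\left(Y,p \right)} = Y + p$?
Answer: $- \frac{103}{61892} \approx -0.0016642$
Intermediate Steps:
$X = -601$ ($X = -183 - 418 = -601$)
$w{\left(b,I \right)} = \frac{2 \left(32 + I\right)}{2 + b}$ ($w{\left(b,I \right)} = 2 \frac{I + 32}{b + 2} = 2 \frac{32 + I}{2 + b} = \frac{2 \left(32 + I\right)}{2 + b}$)
$Z = \frac{11}{103}$ ($Z = \frac{1}{\frac{2 \left(32 - 17\right)}{2 + 20} + \left(21 - 13\right)} = \frac{1}{2 \cdot \frac{1}{22} \cdot 15 + 8} = \frac{1}{\frac{15}{11} + 8} = \frac{1}{\frac{103}{11}} = \frac{11}{103} \approx 0.1068$)
$\frac{1}{X + Z} = \frac{1}{-601 + \frac{11}{103}} = \frac{1}{- \frac{61892}{103}} = - \frac{103}{61892}$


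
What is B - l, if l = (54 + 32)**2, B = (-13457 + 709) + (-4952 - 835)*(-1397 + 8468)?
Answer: -40940021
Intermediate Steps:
B = -40932625 (B = -12748 - 5787*7071 = -12748 - 40919877 = -40932625)
l = 7396 (l = 86**2 = 7396)
B - l = -40932625 - 1*7396 = -40932625 - 7396 = -40940021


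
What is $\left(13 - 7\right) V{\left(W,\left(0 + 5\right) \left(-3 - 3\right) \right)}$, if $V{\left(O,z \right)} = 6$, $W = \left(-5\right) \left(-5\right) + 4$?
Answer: $36$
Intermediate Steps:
$W = 29$ ($W = 25 + 4 = 29$)
$\left(13 - 7\right) V{\left(W,\left(0 + 5\right) \left(-3 - 3\right) \right)} = \left(13 - 7\right) 6 = 6 \cdot 6 = 36$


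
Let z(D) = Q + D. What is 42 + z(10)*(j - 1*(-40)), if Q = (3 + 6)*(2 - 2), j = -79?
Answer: -348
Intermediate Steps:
Q = 0 (Q = 9*0 = 0)
z(D) = D (z(D) = 0 + D = D)
42 + z(10)*(j - 1*(-40)) = 42 + 10*(-79 - 1*(-40)) = 42 + 10*(-79 + 40) = 42 + 10*(-39) = 42 - 390 = -348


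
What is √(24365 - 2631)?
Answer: √21734 ≈ 147.42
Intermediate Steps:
√(24365 - 2631) = √21734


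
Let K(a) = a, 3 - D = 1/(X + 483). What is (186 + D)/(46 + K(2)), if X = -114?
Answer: 17435/4428 ≈ 3.9374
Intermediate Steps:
D = 1106/369 (D = 3 - 1/(-114 + 483) = 3 - 1/369 = 1106/369 ≈ 2.9973)
(186 + D)/(46 + K(2)) = (186 + 1106/369)/(46 + 2) = (69740/369)/48 = (69740/369)*(1/48) = 17435/4428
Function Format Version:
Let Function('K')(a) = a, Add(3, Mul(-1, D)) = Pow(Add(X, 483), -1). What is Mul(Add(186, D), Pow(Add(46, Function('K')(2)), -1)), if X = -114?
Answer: Rational(17435, 4428) ≈ 3.9374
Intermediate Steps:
D = Rational(1106, 369) (D = Add(3, Mul(-1, Pow(Add(-114, 483), -1))) = Add(3, Mul(-1, Pow(369, -1))) = Add(3, Mul(-1, Rational(1, 369))) = Add(3, Rational(-1, 369)) = Rational(1106, 369) ≈ 2.9973)
Mul(Add(186, D), Pow(Add(46, Function('K')(2)), -1)) = Mul(Add(186, Rational(1106, 369)), Pow(Add(46, 2), -1)) = Mul(Rational(69740, 369), Pow(48, -1)) = Mul(Rational(69740, 369), Rational(1, 48)) = Rational(17435, 4428)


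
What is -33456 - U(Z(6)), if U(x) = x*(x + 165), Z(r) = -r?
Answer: -32502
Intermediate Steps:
U(x) = x*(165 + x)
-33456 - U(Z(6)) = -33456 - (-1*6)*(165 - 1*6) = -33456 - (-6)*(165 - 6) = -33456 - (-6)*159 = -33456 - 1*(-954) = -33456 + 954 = -32502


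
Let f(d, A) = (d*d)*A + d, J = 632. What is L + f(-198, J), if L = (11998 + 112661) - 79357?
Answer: 24822032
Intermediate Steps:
f(d, A) = d + A*d² (f(d, A) = d²*A + d = A*d² + d = d + A*d²)
L = 45302 (L = 124659 - 79357 = 45302)
L + f(-198, J) = 45302 - 198*(1 + 632*(-198)) = 45302 - 198*(1 - 125136) = 45302 - 198*(-125135) = 45302 + 24776730 = 24822032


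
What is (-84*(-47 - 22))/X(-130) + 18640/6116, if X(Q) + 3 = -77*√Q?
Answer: 3565243888/1178521091 + 446292*I*√130/770779 ≈ 3.0252 + 6.6018*I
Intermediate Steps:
X(Q) = -3 - 77*√Q
(-84*(-47 - 22))/X(-130) + 18640/6116 = (-84*(-47 - 22))/(-3 - 77*I*√130) + 18640/6116 = (-84*(-69))/(-3 - 77*I*√130) + 18640*(1/6116) = 5796/(-3 - 77*I*√130) + 4660/1529 = 4660/1529 + 5796/(-3 - 77*I*√130)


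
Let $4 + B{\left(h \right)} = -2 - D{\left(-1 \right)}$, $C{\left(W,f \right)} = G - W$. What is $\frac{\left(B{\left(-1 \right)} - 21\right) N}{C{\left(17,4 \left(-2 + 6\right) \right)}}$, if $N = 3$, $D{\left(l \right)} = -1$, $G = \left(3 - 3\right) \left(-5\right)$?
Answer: $\frac{78}{17} \approx 4.5882$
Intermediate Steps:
$G = 0$ ($G = 0 \left(-5\right) = 0$)
$C{\left(W,f \right)} = - W$ ($C{\left(W,f \right)} = 0 - W = - W$)
$B{\left(h \right)} = -5$ ($B{\left(h \right)} = -4 - 1 = -5$)
$\frac{\left(B{\left(-1 \right)} - 21\right) N}{C{\left(17,4 \left(-2 + 6\right) \right)}} = \frac{\left(-5 - 21\right) 3}{\left(-1\right) 17} = \frac{\left(-26\right) 3}{-17} = \left(-78\right) \left(- \frac{1}{17}\right) = \frac{78}{17}$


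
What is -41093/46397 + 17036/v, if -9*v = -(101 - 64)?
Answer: 547096399/132053 ≈ 4143.0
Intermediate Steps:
v = 37/9 (v = -(-1)*(101 - 64)/9 = -(-1)*37/9 = -⅑*(-37) = 37/9 ≈ 4.1111)
-41093/46397 + 17036/v = -41093/46397 + 17036/(37/9) = -41093*1/46397 + 17036*(9/37) = -3161/3569 + 153324/37 = 547096399/132053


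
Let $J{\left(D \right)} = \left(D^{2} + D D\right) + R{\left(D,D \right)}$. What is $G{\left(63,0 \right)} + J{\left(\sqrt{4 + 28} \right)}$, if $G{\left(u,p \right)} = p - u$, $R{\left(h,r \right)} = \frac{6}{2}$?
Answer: $4$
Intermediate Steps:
$R{\left(h,r \right)} = 3$ ($R{\left(h,r \right)} = 6 \cdot \frac{1}{2} = 3$)
$J{\left(D \right)} = 3 + 2 D^{2}$ ($J{\left(D \right)} = \left(D^{2} + D D\right) + 3 = \left(D^{2} + D^{2}\right) + 3 = 2 D^{2} + 3 = 3 + 2 D^{2}$)
$G{\left(63,0 \right)} + J{\left(\sqrt{4 + 28} \right)} = \left(0 - 63\right) + \left(3 + 2 \left(\sqrt{4 + 28}\right)^{2}\right) = \left(0 - 63\right) + \left(3 + 2 \left(\sqrt{32}\right)^{2}\right) = -63 + \left(3 + 2 \left(4 \sqrt{2}\right)^{2}\right) = -63 + \left(3 + 2 \cdot 32\right) = -63 + \left(3 + 64\right) = -63 + 67 = 4$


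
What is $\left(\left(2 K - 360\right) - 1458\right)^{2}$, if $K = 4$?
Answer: $3276100$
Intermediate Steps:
$\left(\left(2 K - 360\right) - 1458\right)^{2} = \left(\left(2 \cdot 4 - 360\right) - 1458\right)^{2} = \left(\left(8 - 360\right) - 1458\right)^{2} = \left(-352 - 1458\right)^{2} = \left(-1810\right)^{2} = 3276100$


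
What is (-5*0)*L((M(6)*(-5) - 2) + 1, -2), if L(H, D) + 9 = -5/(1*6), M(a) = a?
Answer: 0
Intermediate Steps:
L(H, D) = -59/6 (L(H, D) = -9 - 5/(1*6) = -9 - 5/6 = -59/6)
(-5*0)*L((M(6)*(-5) - 2) + 1, -2) = -5*0*(-59/6) = 0*(-59/6) = 0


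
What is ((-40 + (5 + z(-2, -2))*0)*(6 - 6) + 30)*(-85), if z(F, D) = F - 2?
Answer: -2550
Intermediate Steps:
z(F, D) = -2 + F
((-40 + (5 + z(-2, -2))*0)*(6 - 6) + 30)*(-85) = ((-40 + (5 + (-2 - 2))*0)*(6 - 6) + 30)*(-85) = ((-40 + (5 - 4)*0)*0 + 30)*(-85) = ((-40 + 1*0)*0 + 30)*(-85) = ((-40 + 0)*0 + 30)*(-85) = (-40*0 + 30)*(-85) = (0 + 30)*(-85) = 30*(-85) = -2550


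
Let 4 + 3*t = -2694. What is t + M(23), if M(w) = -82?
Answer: -2944/3 ≈ -981.33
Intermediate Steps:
t = -2698/3 (t = -4/3 + (1/3)*(-2694) = -4/3 - 898 = -2698/3 ≈ -899.33)
t + M(23) = -2698/3 - 82 = -2944/3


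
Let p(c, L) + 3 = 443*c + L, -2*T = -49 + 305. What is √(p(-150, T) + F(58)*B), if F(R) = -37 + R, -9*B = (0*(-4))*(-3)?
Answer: I*√66581 ≈ 258.03*I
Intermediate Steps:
T = -128 (T = -(-49 + 305)/2 = -½*256 = -128)
p(c, L) = -3 + L + 443*c (p(c, L) = -3 + (443*c + L) = -3 + (L + 443*c) = -3 + L + 443*c)
B = 0 (B = -0*(-4)*(-3)/9 = -0*(-3) = -⅑*0 = 0)
√(p(-150, T) + F(58)*B) = √((-3 - 128 + 443*(-150)) + (-37 + 58)*0) = √((-3 - 128 - 66450) + 21*0) = √(-66581 + 0) = √(-66581) = I*√66581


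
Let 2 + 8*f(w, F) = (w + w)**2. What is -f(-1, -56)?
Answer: -1/4 ≈ -0.25000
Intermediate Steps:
f(w, F) = -1/4 + w**2/2 (f(w, F) = -1/4 + (w + w)**2/8 = -1/4 + (2*w)**2/8 = -1/4 + (4*w**2)/8 = -1/4 + w**2/2)
-f(-1, -56) = -(-1/4 + (1/2)*(-1)**2) = -(-1/4 + (1/2)*1) = -(-1/4 + 1/2) = -1*1/4 = -1/4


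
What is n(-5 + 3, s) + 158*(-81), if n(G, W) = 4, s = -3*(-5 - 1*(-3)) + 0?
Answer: -12794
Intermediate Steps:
s = 6 (s = -3*(-5 + 3) + 0 = -3*(-2) + 0 = 6 + 0 = 6)
n(-5 + 3, s) + 158*(-81) = 4 + 158*(-81) = 4 - 12798 = -12794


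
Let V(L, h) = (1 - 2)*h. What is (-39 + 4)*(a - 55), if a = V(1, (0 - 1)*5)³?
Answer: -2450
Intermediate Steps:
V(L, h) = -h
a = 125 (a = (-(0 - 1)*5)³ = (-(-1)*5)³ = (-1*(-5))³ = 5³ = 125)
(-39 + 4)*(a - 55) = (-39 + 4)*(125 - 55) = -35*70 = -2450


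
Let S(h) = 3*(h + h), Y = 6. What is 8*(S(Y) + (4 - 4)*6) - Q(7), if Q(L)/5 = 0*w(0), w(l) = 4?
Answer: 288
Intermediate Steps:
S(h) = 6*h (S(h) = 3*(2*h) = 6*h)
Q(L) = 0 (Q(L) = 5*(0*4) = 5*0 = 0)
8*(S(Y) + (4 - 4)*6) - Q(7) = 8*(6*6 + (4 - 4)*6) - 1*0 = 8*(36 + 0*6) + 0 = 8*(36 + 0) + 0 = 8*36 + 0 = 288 + 0 = 288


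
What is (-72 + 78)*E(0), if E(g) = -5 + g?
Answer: -30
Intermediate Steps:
(-72 + 78)*E(0) = (-72 + 78)*(-5 + 0) = 6*(-5) = -30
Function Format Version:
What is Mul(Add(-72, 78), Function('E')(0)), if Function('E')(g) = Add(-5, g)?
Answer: -30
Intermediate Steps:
Mul(Add(-72, 78), Function('E')(0)) = Mul(Add(-72, 78), Add(-5, 0)) = Mul(6, -5) = -30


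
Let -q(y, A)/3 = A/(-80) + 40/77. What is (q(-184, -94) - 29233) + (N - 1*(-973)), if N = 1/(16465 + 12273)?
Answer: -1250914229093/44256520 ≈ -28265.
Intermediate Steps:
N = 1/28738 ≈ 3.4797e-5
q(y, A) = -120/77 + 3*A/80 (q(y, A) = -3*(A/(-80) + 40/77) = -3*(A*(-1/80) + 40*(1/77)) = -3*(-A/80 + 40/77) = -3*(40/77 - A/80) = -120/77 + 3*A/80)
(q(-184, -94) - 29233) + (N - 1*(-973)) = ((-120/77 + (3/80)*(-94)) - 29233) + (1/28738 - 1*(-973)) = ((-120/77 - 141/40) - 29233) + (1/28738 + 973) = (-15657/3080 - 29233) + 27962075/28738 = -90053297/3080 + 27962075/28738 = -1250914229093/44256520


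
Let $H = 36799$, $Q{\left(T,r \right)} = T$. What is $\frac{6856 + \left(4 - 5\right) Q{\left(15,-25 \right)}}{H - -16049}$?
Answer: $\frac{6841}{52848} \approx 0.12945$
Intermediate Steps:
$\frac{6856 + \left(4 - 5\right) Q{\left(15,-25 \right)}}{H - -16049} = \frac{6856 + \left(4 - 5\right) 15}{36799 - -16049} = \frac{6856 - 15}{36799 + 16049} = \frac{6856 - 15}{52848} = 6841 \cdot \frac{1}{52848} = \frac{6841}{52848}$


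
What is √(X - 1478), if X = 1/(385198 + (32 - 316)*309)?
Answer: 5*I*√5230449455782/297442 ≈ 38.445*I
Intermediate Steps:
X = 1/297442 (X = 1/(385198 - 284*309) = 1/(385198 - 87756) = 1/297442 ≈ 3.3620e-6)
√(X - 1478) = √(1/297442 - 1478) = √(-439619275/297442) = 5*I*√5230449455782/297442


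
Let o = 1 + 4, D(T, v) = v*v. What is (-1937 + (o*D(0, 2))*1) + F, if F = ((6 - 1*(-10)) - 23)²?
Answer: -1868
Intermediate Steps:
D(T, v) = v²
o = 5
F = 49 (F = ((6 + 10) - 23)² = (16 - 23)² = (-7)² = 49)
(-1937 + (o*D(0, 2))*1) + F = (-1937 + (5*2²)*1) + 49 = (-1937 + (5*4)*1) + 49 = (-1937 + 20*1) + 49 = (-1937 + 20) + 49 = -1917 + 49 = -1868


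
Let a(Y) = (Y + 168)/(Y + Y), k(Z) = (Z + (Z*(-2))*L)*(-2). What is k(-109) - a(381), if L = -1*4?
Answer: 498165/254 ≈ 1961.3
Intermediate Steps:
L = -4
k(Z) = -18*Z (k(Z) = (Z + (Z*(-2))*(-4))*(-2) = (Z - 2*Z*(-4))*(-2) = (Z + 8*Z)*(-2) = (9*Z)*(-2) = -18*Z)
a(Y) = (168 + Y)/(2*Y) (a(Y) = (168 + Y)/((2*Y)) = (168 + Y)*(1/(2*Y)) = (168 + Y)/(2*Y))
k(-109) - a(381) = -18*(-109) - (168 + 381)/(2*381) = 1962 - 549/(2*381) = 1962 - 1*183/254 = 1962 - 183/254 = 498165/254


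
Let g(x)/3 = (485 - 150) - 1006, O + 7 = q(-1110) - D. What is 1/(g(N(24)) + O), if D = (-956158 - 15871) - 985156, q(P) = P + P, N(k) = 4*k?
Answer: 1/1952945 ≈ 5.1205e-7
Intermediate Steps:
q(P) = 2*P
D = -1957185 (D = -972029 - 985156 = -1957185)
O = 1954958 (O = -7 + (2*(-1110) - 1*(-1957185)) = -7 + (-2220 + 1957185) = -7 + 1954965 = 1954958)
g(x) = -2013 (g(x) = 3*((485 - 150) - 1006) = 3*(335 - 1006) = 3*(-671) = -2013)
1/(g(N(24)) + O) = 1/(-2013 + 1954958) = 1/1952945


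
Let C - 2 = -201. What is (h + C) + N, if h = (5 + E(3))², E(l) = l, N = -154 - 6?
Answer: -295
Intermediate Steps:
N = -160
C = -199 (C = 2 - 201 = -199)
h = 64 (h = (5 + 3)² = 8² = 64)
(h + C) + N = (64 - 199) - 160 = -135 - 160 = -295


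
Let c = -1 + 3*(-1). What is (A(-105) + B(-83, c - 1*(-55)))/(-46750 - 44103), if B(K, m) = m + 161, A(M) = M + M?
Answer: -2/90853 ≈ -2.2014e-5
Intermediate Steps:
A(M) = 2*M
c = -4 (c = -1 - 3 = -4)
B(K, m) = 161 + m
(A(-105) + B(-83, c - 1*(-55)))/(-46750 - 44103) = (2*(-105) + (161 + (-4 - 1*(-55))))/(-46750 - 44103) = (-210 + (161 + (-4 + 55)))/(-90853) = (-210 + (161 + 51))*(-1/90853) = (-210 + 212)*(-1/90853) = 2*(-1/90853) = -2/90853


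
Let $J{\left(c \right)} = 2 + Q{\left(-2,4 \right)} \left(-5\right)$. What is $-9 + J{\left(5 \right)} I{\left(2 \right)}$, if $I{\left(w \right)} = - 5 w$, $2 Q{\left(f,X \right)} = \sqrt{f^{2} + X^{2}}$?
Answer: $-29 + 50 \sqrt{5} \approx 82.803$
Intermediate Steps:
$Q{\left(f,X \right)} = \frac{\sqrt{X^{2} + f^{2}}}{2}$ ($Q{\left(f,X \right)} = \frac{\sqrt{f^{2} + X^{2}}}{2} = \frac{\sqrt{X^{2} + f^{2}}}{2}$)
$J{\left(c \right)} = 2 - 5 \sqrt{5}$ ($J{\left(c \right)} = 2 + \frac{\sqrt{4^{2} + \left(-2\right)^{2}}}{2} \left(-5\right) = 2 + \frac{\sqrt{16 + 4}}{2} \left(-5\right) = 2 + \frac{\sqrt{20}}{2} \left(-5\right) = 2 + \frac{2 \sqrt{5}}{2} \left(-5\right) = 2 + \sqrt{5} \left(-5\right) = 2 - 5 \sqrt{5}$)
$-9 + J{\left(5 \right)} I{\left(2 \right)} = -9 + \left(2 - 5 \sqrt{5}\right) \left(\left(-5\right) 2\right) = -9 + \left(2 - 5 \sqrt{5}\right) \left(-10\right) = -9 - \left(20 - 50 \sqrt{5}\right) = -29 + 50 \sqrt{5}$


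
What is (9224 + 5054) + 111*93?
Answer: 24601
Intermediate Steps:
(9224 + 5054) + 111*93 = 14278 + 10323 = 24601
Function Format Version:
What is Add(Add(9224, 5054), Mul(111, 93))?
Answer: 24601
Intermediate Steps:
Add(Add(9224, 5054), Mul(111, 93)) = Add(14278, 10323) = 24601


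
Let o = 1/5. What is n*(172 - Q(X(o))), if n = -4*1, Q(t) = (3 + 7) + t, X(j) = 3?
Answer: -636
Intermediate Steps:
o = ⅕ ≈ 0.20000
Q(t) = 10 + t
n = -4
n*(172 - Q(X(o))) = -4*(172 - (10 + 3)) = -4*(172 - 1*13) = -4*(172 - 13) = -4*159 = -636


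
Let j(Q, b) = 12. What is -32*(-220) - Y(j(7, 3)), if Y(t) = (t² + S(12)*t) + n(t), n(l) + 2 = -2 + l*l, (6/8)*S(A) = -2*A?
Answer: 7140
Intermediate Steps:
S(A) = -8*A/3 (S(A) = 4*(-2*A)/3 = -8*A/3)
n(l) = -4 + l² (n(l) = -2 + (-2 + l*l) = -2 + (-2 + l²) = -4 + l²)
Y(t) = -4 - 32*t + 2*t² (Y(t) = (t² + (-8/3*12)*t) + (-4 + t²) = (t² - 32*t) + (-4 + t²) = -4 - 32*t + 2*t²)
-32*(-220) - Y(j(7, 3)) = -32*(-220) - (-4 - 32*12 + 2*12²) = 7040 - (-4 - 384 + 2*144) = 7040 - (-4 - 384 + 288) = 7040 - 1*(-100) = 7040 + 100 = 7140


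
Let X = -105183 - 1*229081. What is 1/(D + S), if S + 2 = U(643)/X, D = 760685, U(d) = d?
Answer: 334264/254268941669 ≈ 1.3146e-6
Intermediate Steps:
X = -334264 (X = -105183 - 229081 = -334264)
S = -669171/334264 (S = -2 + 643/(-334264) = -2 + 643*(-1/334264) = -2 - 643/334264 = -669171/334264 ≈ -2.0019)
1/(D + S) = 1/(760685 - 669171/334264) = 1/(254268941669/334264) = 334264/254268941669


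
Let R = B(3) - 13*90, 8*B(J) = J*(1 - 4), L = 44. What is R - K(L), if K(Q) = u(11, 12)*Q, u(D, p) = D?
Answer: -13241/8 ≈ -1655.1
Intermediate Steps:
K(Q) = 11*Q
B(J) = -3*J/8 (B(J) = (J*(1 - 4))/8 = (J*(-3))/8 = (-3*J)/8 = -3*J/8)
R = -9369/8 (R = -3/8*3 - 13*90 = -9/8 - 1170 = -9369/8 ≈ -1171.1)
R - K(L) = -9369/8 - 11*44 = -9369/8 - 1*484 = -9369/8 - 484 = -13241/8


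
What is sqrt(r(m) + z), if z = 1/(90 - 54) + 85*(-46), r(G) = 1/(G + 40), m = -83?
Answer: I*sqrt(260264939)/258 ≈ 62.53*I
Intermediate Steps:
r(G) = 1/(40 + G)
z = -140759/36 (z = 1/36 - 3910 = -140759/36 ≈ -3910.0)
sqrt(r(m) + z) = sqrt(1/(40 - 83) - 140759/36) = sqrt(1/(-43) - 140759/36) = sqrt(-1/43 - 140759/36) = sqrt(-6052673/1548) = I*sqrt(260264939)/258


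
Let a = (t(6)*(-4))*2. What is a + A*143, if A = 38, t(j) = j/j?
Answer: 5426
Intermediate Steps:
t(j) = 1
a = -8 (a = (1*(-4))*2 = -4*2 = -8)
a + A*143 = -8 + 38*143 = -8 + 5434 = 5426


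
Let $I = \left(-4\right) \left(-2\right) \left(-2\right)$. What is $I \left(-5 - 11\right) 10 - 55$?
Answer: $2505$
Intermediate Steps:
$I = -16$ ($I = 8 \left(-2\right) = -16$)
$I \left(-5 - 11\right) 10 - 55 = - 16 \left(-5 - 11\right) 10 - 55 = \left(-16\right) \left(-16\right) 10 - 55 = 256 \cdot 10 - 55 = 2560 - 55 = 2505$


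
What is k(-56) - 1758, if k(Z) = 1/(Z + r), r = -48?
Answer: -182833/104 ≈ -1758.0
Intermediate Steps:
k(Z) = 1/(-48 + Z) (k(Z) = 1/(Z - 48) = 1/(-48 + Z))
k(-56) - 1758 = 1/(-48 - 56) - 1758 = 1/(-104) - 1758 = -1/104 - 1758 = -182833/104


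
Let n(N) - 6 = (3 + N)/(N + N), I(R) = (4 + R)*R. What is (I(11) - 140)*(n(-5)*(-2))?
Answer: -310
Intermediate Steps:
I(R) = R*(4 + R)
n(N) = 6 + (3 + N)/(2*N) (n(N) = 6 + (3 + N)/(N + N) = 6 + (3 + N)/((2*N)) = 6 + (3 + N)*(1/(2*N)) = 6 + (3 + N)/(2*N))
(I(11) - 140)*(n(-5)*(-2)) = (11*(4 + 11) - 140)*(((½)*(3 + 13*(-5))/(-5))*(-2)) = (11*15 - 140)*(((½)*(-⅕)*(3 - 65))*(-2)) = (165 - 140)*(((½)*(-⅕)*(-62))*(-2)) = 25*((31/5)*(-2)) = 25*(-62/5) = -310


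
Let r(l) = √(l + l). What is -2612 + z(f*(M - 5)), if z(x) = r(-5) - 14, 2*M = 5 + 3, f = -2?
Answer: -2626 + I*√10 ≈ -2626.0 + 3.1623*I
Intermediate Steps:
r(l) = √2*√l (r(l) = √(2*l) = √2*√l)
M = 4 (M = (5 + 3)/2 = (½)*8 = 4)
z(x) = -14 + I*√10 (z(x) = √2*√(-5) - 14 = √2*(I*√5) - 14 = I*√10 - 14 = -14 + I*√10)
-2612 + z(f*(M - 5)) = -2612 + (-14 + I*√10) = -2626 + I*√10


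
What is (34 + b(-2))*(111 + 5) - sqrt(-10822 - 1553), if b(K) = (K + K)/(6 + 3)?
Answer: 35032/9 - 15*I*sqrt(55) ≈ 3892.4 - 111.24*I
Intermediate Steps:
b(K) = 2*K/9 (b(K) = (2*K)/9 = (2*K)*(1/9) = 2*K/9)
(34 + b(-2))*(111 + 5) - sqrt(-10822 - 1553) = (34 + (2/9)*(-2))*(111 + 5) - sqrt(-10822 - 1553) = (34 - 4/9)*116 - sqrt(-12375) = (302/9)*116 - 15*I*sqrt(55) = 35032/9 - 15*I*sqrt(55)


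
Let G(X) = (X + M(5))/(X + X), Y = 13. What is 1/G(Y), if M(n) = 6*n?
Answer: 26/43 ≈ 0.60465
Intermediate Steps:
G(X) = (30 + X)/(2*X) (G(X) = (X + 6*5)/(X + X) = (X + 30)/((2*X)) = (30 + X)*(1/(2*X)) = (30 + X)/(2*X))
1/G(Y) = 1/((½)*(30 + 13)/13) = 1/((½)*(1/13)*43) = 1/(43/26) = 26/43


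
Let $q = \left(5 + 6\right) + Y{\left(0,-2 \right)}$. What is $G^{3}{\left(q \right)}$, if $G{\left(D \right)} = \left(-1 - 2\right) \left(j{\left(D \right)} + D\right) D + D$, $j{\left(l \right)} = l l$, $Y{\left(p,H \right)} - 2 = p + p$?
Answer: $-355647339125$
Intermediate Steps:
$Y{\left(p,H \right)} = 2 + 2 p$ ($Y{\left(p,H \right)} = 2 + \left(p + p\right) = 2 + 2 p$)
$j{\left(l \right)} = l^{2}$
$q = 13$ ($q = \left(5 + 6\right) + \left(2 + 2 \cdot 0\right) = 11 + \left(2 + 0\right) = 11 + 2 = 13$)
$G{\left(D \right)} = D + D \left(- 3 D - 3 D^{2}\right)$ ($G{\left(D \right)} = \left(-1 - 2\right) \left(D^{2} + D\right) D + D = - 3 \left(D + D^{2}\right) D + D = \left(- 3 D - 3 D^{2}\right) D + D = D \left(- 3 D - 3 D^{2}\right) + D = D + D \left(- 3 D - 3 D^{2}\right)$)
$G^{3}{\left(q \right)} = \left(13 \left(1 - 39 - 3 \cdot 13^{2}\right)\right)^{3} = \left(13 \left(1 - 39 - 507\right)\right)^{3} = \left(13 \left(-545\right)\right)^{3} = \left(-7085\right)^{3} = -355647339125$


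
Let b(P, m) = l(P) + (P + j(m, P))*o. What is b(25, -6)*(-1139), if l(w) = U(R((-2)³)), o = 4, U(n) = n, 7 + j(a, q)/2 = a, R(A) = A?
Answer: 13668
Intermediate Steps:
j(a, q) = -14 + 2*a
l(w) = -8 (l(w) = (-2)³ = -8)
b(P, m) = -64 + 4*P + 8*m (b(P, m) = -8 + (P + (-14 + 2*m))*4 = -8 + (-14 + P + 2*m)*4 = -8 + (-56 + 4*P + 8*m) = -64 + 4*P + 8*m)
b(25, -6)*(-1139) = (-64 + 4*25 + 8*(-6))*(-1139) = (-64 + 100 - 48)*(-1139) = -12*(-1139) = 13668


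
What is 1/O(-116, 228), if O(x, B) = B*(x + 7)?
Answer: -1/24852 ≈ -4.0238e-5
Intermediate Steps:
O(x, B) = B*(7 + x)
1/O(-116, 228) = 1/(228*(7 - 116)) = 1/(228*(-109)) = 1/(-24852) = -1/24852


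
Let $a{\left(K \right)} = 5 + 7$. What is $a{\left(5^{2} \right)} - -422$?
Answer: $434$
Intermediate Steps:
$a{\left(K \right)} = 12$
$a{\left(5^{2} \right)} - -422 = 12 - -422 = 12 + 422 = 434$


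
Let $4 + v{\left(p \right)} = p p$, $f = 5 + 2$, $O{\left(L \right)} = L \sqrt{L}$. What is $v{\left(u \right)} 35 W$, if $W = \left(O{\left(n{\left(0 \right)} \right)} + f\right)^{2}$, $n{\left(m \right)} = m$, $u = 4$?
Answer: $20580$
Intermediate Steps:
$O{\left(L \right)} = L^{\frac{3}{2}}$
$f = 7$
$W = 49$ ($W = \left(0^{\frac{3}{2}} + 7\right)^{2} = \left(0 + 7\right)^{2} = 7^{2} = 49$)
$v{\left(p \right)} = -4 + p^{2}$ ($v{\left(p \right)} = -4 + p p = -4 + p^{2}$)
$v{\left(u \right)} 35 W = \left(-4 + 4^{2}\right) 35 \cdot 49 = \left(-4 + 16\right) 35 \cdot 49 = 12 \cdot 35 \cdot 49 = 420 \cdot 49 = 20580$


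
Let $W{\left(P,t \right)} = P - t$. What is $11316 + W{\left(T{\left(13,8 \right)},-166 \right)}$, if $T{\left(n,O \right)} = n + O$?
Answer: $11503$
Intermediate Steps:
$T{\left(n,O \right)} = O + n$
$11316 + W{\left(T{\left(13,8 \right)},-166 \right)} = 11316 + \left(\left(8 + 13\right) - -166\right) = 11316 + \left(21 + 166\right) = 11316 + 187 = 11503$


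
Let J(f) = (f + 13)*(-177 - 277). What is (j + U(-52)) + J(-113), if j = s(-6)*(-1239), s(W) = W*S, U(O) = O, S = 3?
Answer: 67650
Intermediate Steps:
s(W) = 3*W (s(W) = W*3 = 3*W)
j = 22302 (j = (3*(-6))*(-1239) = -18*(-1239) = 22302)
J(f) = -5902 - 454*f (J(f) = (13 + f)*(-454) = -5902 - 454*f)
(j + U(-52)) + J(-113) = (22302 - 52) + (-5902 - 454*(-113)) = 22250 + (-5902 + 51302) = 22250 + 45400 = 67650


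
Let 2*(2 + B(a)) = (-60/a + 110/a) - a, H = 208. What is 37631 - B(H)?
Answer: 7849271/208 ≈ 37737.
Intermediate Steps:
B(a) = -2 + 25/a - a/2 (B(a) = -2 + ((-60/a + 110/a) - a)/2 = -2 + (50/a - a)/2 = -2 + (-a + 50/a)/2 = -2 + (25/a - a/2) = -2 + 25/a - a/2)
37631 - B(H) = 37631 - (-2 + 25/208 - ½*208) = 37631 - (-2 + 25*(1/208) - 104) = 37631 - (-2 + 25/208 - 104) = 37631 - 1*(-22023/208) = 37631 + 22023/208 = 7849271/208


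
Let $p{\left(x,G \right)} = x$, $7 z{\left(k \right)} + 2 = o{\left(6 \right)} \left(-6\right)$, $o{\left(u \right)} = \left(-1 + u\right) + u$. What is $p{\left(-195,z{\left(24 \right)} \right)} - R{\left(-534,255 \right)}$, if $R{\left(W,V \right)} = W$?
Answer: $339$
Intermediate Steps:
$o{\left(u \right)} = -1 + 2 u$
$z{\left(k \right)} = - \frac{68}{7}$ ($z{\left(k \right)} = - \frac{2}{7} + \frac{\left(-1 + 2 \cdot 6\right) \left(-6\right)}{7} = - \frac{2}{7} + \frac{\left(-1 + 12\right) \left(-6\right)}{7} = - \frac{2}{7} + \frac{11 \left(-6\right)}{7} = - \frac{2}{7} + \frac{1}{7} \left(-66\right) = - \frac{2}{7} - \frac{66}{7} = - \frac{68}{7}$)
$p{\left(-195,z{\left(24 \right)} \right)} - R{\left(-534,255 \right)} = -195 - -534 = -195 + 534 = 339$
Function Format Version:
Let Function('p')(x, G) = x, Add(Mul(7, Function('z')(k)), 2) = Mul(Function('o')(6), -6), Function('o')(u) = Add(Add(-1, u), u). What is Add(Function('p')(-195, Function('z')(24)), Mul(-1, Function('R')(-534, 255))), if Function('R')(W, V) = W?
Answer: 339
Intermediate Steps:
Function('o')(u) = Add(-1, Mul(2, u))
Function('z')(k) = Rational(-68, 7) (Function('z')(k) = Add(Rational(-2, 7), Mul(Rational(1, 7), Mul(Add(-1, Mul(2, 6)), -6))) = Add(Rational(-2, 7), Mul(Rational(1, 7), Mul(Add(-1, 12), -6))) = Add(Rational(-2, 7), Mul(Rational(1, 7), Mul(11, -6))) = Add(Rational(-2, 7), Mul(Rational(1, 7), -66)) = Add(Rational(-2, 7), Rational(-66, 7)) = Rational(-68, 7))
Add(Function('p')(-195, Function('z')(24)), Mul(-1, Function('R')(-534, 255))) = Add(-195, Mul(-1, -534)) = Add(-195, 534) = 339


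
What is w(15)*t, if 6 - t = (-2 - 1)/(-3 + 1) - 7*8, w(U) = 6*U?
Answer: 5445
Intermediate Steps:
t = 121/2 (t = 6 - ((-2 - 1)/(-3 + 1) - 7*8) = 6 - (-3/(-2) - 56) = 6 - (-3*(-½) - 56) = 6 - (3/2 - 56) = 6 - 1*(-109/2) = 6 + 109/2 = 121/2 ≈ 60.500)
w(15)*t = (6*15)*(121/2) = 90*(121/2) = 5445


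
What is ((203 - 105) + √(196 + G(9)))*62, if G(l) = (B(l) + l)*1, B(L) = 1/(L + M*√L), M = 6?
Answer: 6076 + 248*√1038/9 ≈ 6963.8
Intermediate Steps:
B(L) = 1/(L + 6*√L)
G(l) = l + 1/(l + 6*√l) (G(l) = (1/(l + 6*√l) + l)*1 = (l + 1/(l + 6*√l))*1 = l + 1/(l + 6*√l))
((203 - 105) + √(196 + G(9)))*62 = ((203 - 105) + √(196 + (9 + 1/(9 + 6*√9))))*62 = (98 + √(196 + (9 + 1/(9 + 6*3))))*62 = (98 + √(196 + (9 + 1/(9 + 18))))*62 = (98 + √(196 + (9 + 1/27)))*62 = (98 + √(196 + 244/27))*62 = (98 + √(5536/27))*62 = (98 + 4*√1038/9)*62 = 6076 + 248*√1038/9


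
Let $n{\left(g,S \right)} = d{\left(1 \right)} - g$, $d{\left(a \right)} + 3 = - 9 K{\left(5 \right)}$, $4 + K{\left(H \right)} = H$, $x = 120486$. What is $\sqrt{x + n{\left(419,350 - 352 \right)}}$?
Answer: $\sqrt{120055} \approx 346.49$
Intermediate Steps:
$K{\left(H \right)} = -4 + H$
$d{\left(a \right)} = -12$ ($d{\left(a \right)} = -3 - 9 \left(-4 + 5\right) = -3 - 9 = -12$)
$n{\left(g,S \right)} = -12 - g$
$\sqrt{x + n{\left(419,350 - 352 \right)}} = \sqrt{120486 - 431} = \sqrt{120055}$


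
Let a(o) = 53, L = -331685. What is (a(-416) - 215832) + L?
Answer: -547464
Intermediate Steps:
(a(-416) - 215832) + L = (53 - 215832) - 331685 = -215779 - 331685 = -547464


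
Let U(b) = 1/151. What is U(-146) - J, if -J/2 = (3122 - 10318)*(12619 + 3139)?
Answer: -34245159535/151 ≈ -2.2679e+8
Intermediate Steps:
U(b) = 1/151
J = 226789136 (J = -2*(3122 - 10318)*(12619 + 3139) = -(-14392)*15758 = -2*(-113394568) = 226789136)
U(-146) - J = 1/151 - 1*226789136 = 1/151 - 226789136 = -34245159535/151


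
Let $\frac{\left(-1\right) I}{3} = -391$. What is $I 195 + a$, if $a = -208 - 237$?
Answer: $228290$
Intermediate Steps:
$I = 1173$ ($I = \left(-3\right) \left(-391\right) = 1173$)
$a = -445$
$I 195 + a = 1173 \cdot 195 - 445 = 228735 - 445 = 228290$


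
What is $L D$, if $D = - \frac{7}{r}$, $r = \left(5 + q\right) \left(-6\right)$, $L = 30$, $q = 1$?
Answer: $\frac{35}{6} \approx 5.8333$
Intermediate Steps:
$r = -36$ ($r = \left(5 + 1\right) \left(-6\right) = 6 \left(-6\right) = -36$)
$D = \frac{7}{36}$ ($D = - \frac{7}{-36} = \left(-7\right) \left(- \frac{1}{36}\right) = \frac{7}{36} \approx 0.19444$)
$L D = 30 \cdot \frac{7}{36} = \frac{35}{6}$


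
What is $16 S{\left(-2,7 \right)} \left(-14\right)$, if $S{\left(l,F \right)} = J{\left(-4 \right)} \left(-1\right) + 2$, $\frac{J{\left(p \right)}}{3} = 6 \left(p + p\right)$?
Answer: $-32704$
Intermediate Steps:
$J{\left(p \right)} = 36 p$ ($J{\left(p \right)} = 3 \cdot 6 \left(p + p\right) = 3 \cdot 6 \cdot 2 p = 3 \cdot 12 p = 36 p$)
$S{\left(l,F \right)} = 146$ ($S{\left(l,F \right)} = 36 \left(-4\right) \left(-1\right) + 2 = \left(-144\right) \left(-1\right) + 2 = 144 + 2 = 146$)
$16 S{\left(-2,7 \right)} \left(-14\right) = 16 \cdot 146 \left(-14\right) = 2336 \left(-14\right) = -32704$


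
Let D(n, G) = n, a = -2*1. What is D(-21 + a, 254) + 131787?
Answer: 131764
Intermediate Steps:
a = -2
D(-21 + a, 254) + 131787 = (-21 - 2) + 131787 = -23 + 131787 = 131764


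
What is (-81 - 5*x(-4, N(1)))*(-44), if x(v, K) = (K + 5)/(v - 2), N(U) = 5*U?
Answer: 9592/3 ≈ 3197.3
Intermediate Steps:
x(v, K) = (5 + K)/(-2 + v)
(-81 - 5*x(-4, N(1)))*(-44) = (-81 - 5*(5 + 5*1)/(-2 - 4))*(-44) = (-81 - 5*(5 + 5)/(-6))*(-44) = (-81 - (-5)*10/6)*(-44) = (-81 - 5*(-5/3))*(-44) = (-81 + 25/3)*(-44) = -218/3*(-44) = 9592/3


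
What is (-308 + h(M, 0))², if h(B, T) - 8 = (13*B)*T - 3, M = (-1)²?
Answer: 91809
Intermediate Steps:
M = 1
h(B, T) = 5 + 13*B*T (h(B, T) = 8 + ((13*B)*T - 3) = 8 + (13*B*T - 3) = 8 + (-3 + 13*B*T) = 5 + 13*B*T)
(-308 + h(M, 0))² = (-308 + (5 + 13*1*0))² = (-308 + (5 + 0))² = (-308 + 5)² = (-303)² = 91809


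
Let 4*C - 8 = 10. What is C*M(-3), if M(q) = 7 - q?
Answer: 45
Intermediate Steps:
C = 9/2 (C = 2 + (¼)*10 = 2 + 5/2 = 9/2 ≈ 4.5000)
C*M(-3) = 9*(7 - 1*(-3))/2 = 9*(7 + 3)/2 = (9/2)*10 = 45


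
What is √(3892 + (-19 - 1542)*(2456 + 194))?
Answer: 7*I*√84342 ≈ 2032.9*I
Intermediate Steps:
√(3892 + (-19 - 1542)*(2456 + 194)) = √(3892 - 1561*2650) = √(3892 - 4136650) = √(-4132758) = 7*I*√84342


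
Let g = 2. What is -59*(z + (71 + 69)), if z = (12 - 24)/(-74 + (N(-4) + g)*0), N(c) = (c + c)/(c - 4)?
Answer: -305974/37 ≈ -8269.6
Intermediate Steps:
N(c) = 2*c/(-4 + c) (N(c) = (2*c)/(-4 + c) = 2*c/(-4 + c))
z = 6/37 (z = (12 - 24)/(-74 + (2*(-4)/(-4 - 4) + 2)*0) = -12/(-74 + (2*(-4)/(-8) + 2)*0) = -12/(-74 + (2*(-4)*(-1/8) + 2)*0) = -12/(-74 + (1 + 2)*0) = -12/(-74 + 3*0) = -12/(-74 + 0) = -12/(-74) = -12*(-1/74) = 6/37 ≈ 0.16216)
-59*(z + (71 + 69)) = -59*(6/37 + (71 + 69)) = -59*(6/37 + 140) = -59*5186/37 = -305974/37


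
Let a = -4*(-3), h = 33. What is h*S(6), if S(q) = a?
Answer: 396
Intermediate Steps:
a = 12
S(q) = 12
h*S(6) = 33*12 = 396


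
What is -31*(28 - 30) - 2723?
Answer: -2661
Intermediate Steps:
-31*(28 - 30) - 2723 = -31*(-2) - 2723 = 62 - 2723 = -2661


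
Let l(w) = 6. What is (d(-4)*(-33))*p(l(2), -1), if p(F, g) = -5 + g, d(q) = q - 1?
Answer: -990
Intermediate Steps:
d(q) = -1 + q
(d(-4)*(-33))*p(l(2), -1) = ((-1 - 4)*(-33))*(-5 - 1) = -5*(-33)*(-6) = 165*(-6) = -990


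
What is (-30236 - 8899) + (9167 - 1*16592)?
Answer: -46560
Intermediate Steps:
(-30236 - 8899) + (9167 - 1*16592) = -39135 + (9167 - 16592) = -39135 - 7425 = -46560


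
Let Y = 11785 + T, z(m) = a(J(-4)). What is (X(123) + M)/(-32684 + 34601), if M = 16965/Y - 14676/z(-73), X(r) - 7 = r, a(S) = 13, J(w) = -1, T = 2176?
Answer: -181077001/347922081 ≈ -0.52045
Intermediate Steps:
X(r) = 7 + r
z(m) = 13
Y = 13961 (Y = 11785 + 2176 = 13961)
M = -204671091/181493 (M = 16965/13961 - 14676/13 = -204671091/181493 ≈ -1127.7)
(X(123) + M)/(-32684 + 34601) = ((7 + 123) - 204671091/181493)/(-32684 + 34601) = (130 - 204671091/181493)/1917 = -181077001/181493*1/1917 = -181077001/347922081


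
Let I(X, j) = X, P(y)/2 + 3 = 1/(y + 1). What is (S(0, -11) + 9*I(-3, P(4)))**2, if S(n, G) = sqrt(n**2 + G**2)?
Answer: 256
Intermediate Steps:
P(y) = -6 + 2/(1 + y) (P(y) = -6 + 2/(y + 1) = -6 + 2/(1 + y))
S(n, G) = sqrt(G**2 + n**2)
(S(0, -11) + 9*I(-3, P(4)))**2 = (sqrt((-11)**2 + 0**2) + 9*(-3))**2 = (sqrt(121 + 0) - 27)**2 = (sqrt(121) - 27)**2 = (11 - 27)**2 = (-16)**2 = 256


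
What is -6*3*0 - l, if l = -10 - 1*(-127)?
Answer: -117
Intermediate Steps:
l = 117 (l = -10 + 127 = 117)
-6*3*0 - l = -6*3*0 - 1*117 = -18*0 - 117 = 0 - 117 = -117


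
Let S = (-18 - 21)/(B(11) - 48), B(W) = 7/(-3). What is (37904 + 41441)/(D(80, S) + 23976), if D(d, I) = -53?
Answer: 79345/23923 ≈ 3.3167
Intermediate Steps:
B(W) = -7/3 (B(W) = 7*(-⅓) = -7/3)
S = 117/151 (S = (-18 - 21)/(-7/3 - 48) = -39/(-151/3) = -39*(-3/151) = 117/151 ≈ 0.77483)
(37904 + 41441)/(D(80, S) + 23976) = (37904 + 41441)/(-53 + 23976) = 79345/23923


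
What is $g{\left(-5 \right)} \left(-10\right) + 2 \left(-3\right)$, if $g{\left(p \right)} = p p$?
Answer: $-256$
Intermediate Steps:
$g{\left(p \right)} = p^{2}$
$g{\left(-5 \right)} \left(-10\right) + 2 \left(-3\right) = \left(-5\right)^{2} \left(-10\right) + 2 \left(-3\right) = 25 \left(-10\right) - 6 = -250 - 6 = -256$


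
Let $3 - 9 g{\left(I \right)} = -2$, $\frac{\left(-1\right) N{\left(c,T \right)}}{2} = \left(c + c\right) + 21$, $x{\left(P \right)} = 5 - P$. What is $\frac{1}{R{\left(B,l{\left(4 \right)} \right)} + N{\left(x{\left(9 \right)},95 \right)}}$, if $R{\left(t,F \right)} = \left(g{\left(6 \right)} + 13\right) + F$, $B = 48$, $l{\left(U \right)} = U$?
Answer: $- \frac{9}{76} \approx -0.11842$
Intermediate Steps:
$N{\left(c,T \right)} = -42 - 4 c$ ($N{\left(c,T \right)} = - 2 \left(\left(c + c\right) + 21\right) = - 2 \left(2 c + 21\right) = - 2 \left(21 + 2 c\right) = -42 - 4 c$)
$g{\left(I \right)} = \frac{5}{9}$ ($g{\left(I \right)} = \frac{1}{3} - - \frac{2}{9} = \frac{1}{3} + \frac{2}{9} = \frac{5}{9}$)
$R{\left(t,F \right)} = \frac{122}{9} + F$ ($R{\left(t,F \right)} = \left(\frac{5}{9} + 13\right) + F = \frac{122}{9} + F$)
$\frac{1}{R{\left(B,l{\left(4 \right)} \right)} + N{\left(x{\left(9 \right)},95 \right)}} = \frac{1}{\left(\frac{122}{9} + 4\right) - \left(42 + 4 \left(5 - 9\right)\right)} = \frac{1}{\frac{158}{9} - \left(42 + 4 \left(5 - 9\right)\right)} = \frac{1}{\frac{158}{9} - 26} = \frac{1}{- \frac{76}{9}} = - \frac{9}{76}$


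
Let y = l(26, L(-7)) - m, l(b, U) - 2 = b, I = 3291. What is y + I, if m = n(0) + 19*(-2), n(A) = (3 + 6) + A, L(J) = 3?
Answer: 3348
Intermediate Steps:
l(b, U) = 2 + b
n(A) = 9 + A
m = -29 (m = (9 + 0) + 19*(-2) = 9 - 38 = -29)
y = 57 (y = (2 + 26) - 1*(-29) = 28 + 29 = 57)
y + I = 57 + 3291 = 3348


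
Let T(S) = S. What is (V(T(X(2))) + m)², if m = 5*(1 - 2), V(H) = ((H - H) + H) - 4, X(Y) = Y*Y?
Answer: 25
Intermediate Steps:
X(Y) = Y²
V(H) = -4 + H (V(H) = (0 + H) - 4 = H - 4 = -4 + H)
m = -5 (m = 5*(-1) = -5)
(V(T(X(2))) + m)² = ((-4 + 2²) - 5)² = ((-4 + 4) - 5)² = (0 - 5)² = (-5)² = 25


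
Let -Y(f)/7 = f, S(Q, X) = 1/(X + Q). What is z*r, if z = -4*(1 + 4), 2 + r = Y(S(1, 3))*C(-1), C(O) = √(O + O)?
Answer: 40 + 35*I*√2 ≈ 40.0 + 49.497*I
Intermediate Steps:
S(Q, X) = 1/(Q + X)
C(O) = √2*√O (C(O) = √(2*O) = √2*√O)
Y(f) = -7*f
r = -2 - 7*I*√2/4 (r = -2 + (-7/(1 + 3))*(√2*√(-1)) = -2 + (-7/4)*(√2*I) = -2 + (-7*¼)*(I*√2) = -2 - 7*I*√2/4 ≈ -2.0 - 2.4749*I)
z = -20 (z = -4*5 = -20)
z*r = -20*(-2 - 7*I*√2/4) = 40 + 35*I*√2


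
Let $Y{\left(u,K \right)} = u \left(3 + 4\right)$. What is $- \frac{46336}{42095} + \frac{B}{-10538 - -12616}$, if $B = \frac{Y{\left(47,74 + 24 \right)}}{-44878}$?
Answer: $- \frac{4321146291879}{3925631693980} \approx -1.1008$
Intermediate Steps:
$Y{\left(u,K \right)} = 7 u$ ($Y{\left(u,K \right)} = u 7 = 7 u$)
$B = - \frac{329}{44878}$ ($B = \frac{7 \cdot 47}{-44878} = 329 \left(- \frac{1}{44878}\right) = - \frac{329}{44878} \approx -0.007331$)
$- \frac{46336}{42095} + \frac{B}{-10538 - -12616} = - \frac{46336}{42095} - \frac{329}{44878 \left(-10538 - -12616\right)} = \left(-46336\right) \frac{1}{42095} - \frac{329}{44878 \left(-10538 + 12616\right)} = - \frac{46336}{42095} - \frac{329}{44878 \cdot 2078} = - \frac{46336}{42095} - \frac{329}{93256484} = - \frac{4321146291879}{3925631693980}$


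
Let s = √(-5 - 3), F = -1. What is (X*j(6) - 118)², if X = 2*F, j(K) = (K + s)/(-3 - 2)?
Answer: 334052/25 - 4624*I*√2/25 ≈ 13362.0 - 261.57*I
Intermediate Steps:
s = 2*I*√2 (s = √(-8) = 2*I*√2 ≈ 2.8284*I)
j(K) = -K/5 - 2*I*√2/5 (j(K) = (K + 2*I*√2)/(-3 - 2) = (K + 2*I*√2)/(-5) = (K + 2*I*√2)*(-⅕) = -K/5 - 2*I*√2/5)
X = -2 (X = 2*(-1) = -2)
(X*j(6) - 118)² = (-2*(-⅕*6 - 2*I*√2/5) - 118)² = (-2*(-6/5 - 2*I*√2/5) - 118)² = ((12/5 + 4*I*√2/5) - 118)² = (-578/5 + 4*I*√2/5)²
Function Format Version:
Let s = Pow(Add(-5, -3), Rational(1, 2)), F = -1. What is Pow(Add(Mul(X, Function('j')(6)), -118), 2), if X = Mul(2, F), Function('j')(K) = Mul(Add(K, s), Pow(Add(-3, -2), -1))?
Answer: Add(Rational(334052, 25), Mul(Rational(-4624, 25), I, Pow(2, Rational(1, 2)))) ≈ Add(13362., Mul(-261.57, I))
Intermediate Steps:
s = Mul(2, I, Pow(2, Rational(1, 2))) (s = Pow(-8, Rational(1, 2)) = Mul(2, I, Pow(2, Rational(1, 2))) ≈ Mul(2.8284, I))
Function('j')(K) = Add(Mul(Rational(-1, 5), K), Mul(Rational(-2, 5), I, Pow(2, Rational(1, 2)))) (Function('j')(K) = Mul(Add(K, Mul(2, I, Pow(2, Rational(1, 2)))), Pow(Add(-3, -2), -1)) = Mul(Add(K, Mul(2, I, Pow(2, Rational(1, 2)))), Pow(-5, -1)) = Mul(Add(K, Mul(2, I, Pow(2, Rational(1, 2)))), Rational(-1, 5)) = Add(Mul(Rational(-1, 5), K), Mul(Rational(-2, 5), I, Pow(2, Rational(1, 2)))))
X = -2 (X = Mul(2, -1) = -2)
Pow(Add(Mul(X, Function('j')(6)), -118), 2) = Pow(Add(Mul(-2, Add(Mul(Rational(-1, 5), 6), Mul(Rational(-2, 5), I, Pow(2, Rational(1, 2))))), -118), 2) = Pow(Add(Mul(-2, Add(Rational(-6, 5), Mul(Rational(-2, 5), I, Pow(2, Rational(1, 2))))), -118), 2) = Pow(Add(Add(Rational(12, 5), Mul(Rational(4, 5), I, Pow(2, Rational(1, 2)))), -118), 2) = Pow(Add(Rational(-578, 5), Mul(Rational(4, 5), I, Pow(2, Rational(1, 2)))), 2)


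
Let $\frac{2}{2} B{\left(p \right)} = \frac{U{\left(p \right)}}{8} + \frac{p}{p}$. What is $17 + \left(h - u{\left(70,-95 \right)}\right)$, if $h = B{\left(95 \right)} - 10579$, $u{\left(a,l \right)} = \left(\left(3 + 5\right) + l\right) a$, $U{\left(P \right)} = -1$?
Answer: $- \frac{35769}{8} \approx -4471.1$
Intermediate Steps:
$u{\left(a,l \right)} = a \left(8 + l\right)$ ($u{\left(a,l \right)} = \left(8 + l\right) a = a \left(8 + l\right)$)
$B{\left(p \right)} = \frac{7}{8}$ ($B{\left(p \right)} = - \frac{1}{8} + \frac{p}{p} = \left(-1\right) \frac{1}{8} + 1 = - \frac{1}{8} + 1 = \frac{7}{8}$)
$h = - \frac{84625}{8}$ ($h = \frac{7}{8} - 10579 = - \frac{84625}{8} \approx -10578.0$)
$17 + \left(h - u{\left(70,-95 \right)}\right) = 17 - \left(\frac{84625}{8} + 70 \left(8 - 95\right)\right) = 17 - \left(\frac{84625}{8} + 70 \left(-87\right)\right) = 17 - \frac{35905}{8} = - \frac{35769}{8}$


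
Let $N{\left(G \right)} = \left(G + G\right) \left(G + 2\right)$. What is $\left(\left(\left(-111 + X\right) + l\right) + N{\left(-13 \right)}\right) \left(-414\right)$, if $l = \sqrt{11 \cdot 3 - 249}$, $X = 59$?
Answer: $-96876 - 2484 i \sqrt{6} \approx -96876.0 - 6084.5 i$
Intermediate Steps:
$N{\left(G \right)} = 2 G \left(2 + G\right)$
$l = 6 i \sqrt{6}$ ($l = \sqrt{33 - 249} = \sqrt{-216} = 6 i \sqrt{6} \approx 14.697 i$)
$\left(\left(\left(-111 + X\right) + l\right) + N{\left(-13 \right)}\right) \left(-414\right) = \left(\left(\left(-111 + 59\right) + 6 i \sqrt{6}\right) + 2 \left(-13\right) \left(2 - 13\right)\right) \left(-414\right) = \left(\left(-52 + 6 i \sqrt{6}\right) + 2 \left(-13\right) \left(-11\right)\right) \left(-414\right) = \left(\left(-52 + 6 i \sqrt{6}\right) + 286\right) \left(-414\right) = \left(234 + 6 i \sqrt{6}\right) \left(-414\right) = -96876 - 2484 i \sqrt{6}$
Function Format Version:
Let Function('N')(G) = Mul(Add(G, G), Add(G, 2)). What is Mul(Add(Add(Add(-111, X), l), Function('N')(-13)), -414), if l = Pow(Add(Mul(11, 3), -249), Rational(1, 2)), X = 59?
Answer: Add(-96876, Mul(-2484, I, Pow(6, Rational(1, 2)))) ≈ Add(-96876., Mul(-6084.5, I))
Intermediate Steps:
Function('N')(G) = Mul(2, G, Add(2, G)) (Function('N')(G) = Mul(Mul(2, G), Add(2, G)) = Mul(2, G, Add(2, G)))
l = Mul(6, I, Pow(6, Rational(1, 2))) (l = Pow(Add(33, -249), Rational(1, 2)) = Pow(-216, Rational(1, 2)) = Mul(6, I, Pow(6, Rational(1, 2))) ≈ Mul(14.697, I))
Mul(Add(Add(Add(-111, X), l), Function('N')(-13)), -414) = Mul(Add(Add(Add(-111, 59), Mul(6, I, Pow(6, Rational(1, 2)))), Mul(2, -13, Add(2, -13))), -414) = Mul(Add(Add(-52, Mul(6, I, Pow(6, Rational(1, 2)))), Mul(2, -13, -11)), -414) = Mul(Add(Add(-52, Mul(6, I, Pow(6, Rational(1, 2)))), 286), -414) = Mul(Add(234, Mul(6, I, Pow(6, Rational(1, 2)))), -414) = Add(-96876, Mul(-2484, I, Pow(6, Rational(1, 2))))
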